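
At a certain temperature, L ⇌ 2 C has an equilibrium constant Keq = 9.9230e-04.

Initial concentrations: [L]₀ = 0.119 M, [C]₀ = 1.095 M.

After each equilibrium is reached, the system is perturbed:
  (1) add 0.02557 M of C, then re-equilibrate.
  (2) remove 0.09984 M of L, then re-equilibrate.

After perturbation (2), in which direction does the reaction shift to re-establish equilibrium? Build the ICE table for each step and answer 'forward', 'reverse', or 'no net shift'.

Q₀ = 10.08 vs Keq = 9.9230e-04 ⇒ Q>K, reverse
Step 1:
                   L          C
  I            0.119      1.095
  C           0.5348      -1.07
  E           0.6538    0.02547
  solve Keq expr → x = -0.5348; check Q = 9.9230e-04
Then add 0.02557 M of C.
Step 2:
                   L          C
  I           0.6538    0.05104
  C          0.01266   -0.02532
  E           0.6664    0.02572
  solve Keq expr → x = -0.01266; check Q = 9.9230e-04
Then remove 0.09984 M of L.
Step 3:
                   L          C
  I           0.5666    0.02572
  C       9.9183e-04  -0.001984
  E           0.5676    0.02373
  solve Keq expr → x = -9.9183e-04; check Q = 9.9230e-04

Direction: reverse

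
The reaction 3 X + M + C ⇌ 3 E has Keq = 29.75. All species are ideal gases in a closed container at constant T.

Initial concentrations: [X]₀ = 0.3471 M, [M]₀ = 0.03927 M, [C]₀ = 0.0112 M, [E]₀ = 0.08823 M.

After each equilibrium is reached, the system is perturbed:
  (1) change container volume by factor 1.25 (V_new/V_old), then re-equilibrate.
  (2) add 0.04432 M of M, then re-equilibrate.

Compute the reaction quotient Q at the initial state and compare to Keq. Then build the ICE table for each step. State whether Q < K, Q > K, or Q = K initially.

Q₀ = 37.34; Q > K (proceeds reverse)

Q₀ = 37.34 vs Keq = 29.75 ⇒ Q>K, reverse
Step 1:
                    X           M           C           E
  init         0.3471     0.03927      0.0112     0.08823
  Δ          0.002837  9.4561e-04  9.4561e-04   -0.002837
  eq           0.3499     0.04022     0.01215     0.08539
  solve Keq expr → x = -9.4561e-04; check Q = 29.75
Then change container volume by factor 1.25 (V_new/V_old).
Step 2:
                    X           M           C           E
  init         0.2799     0.03217    0.009716     0.06831
  Δ           0.00455    0.001517    0.001517    -0.00455
  eq           0.2845     0.03369     0.01123     0.06376
  solve Keq expr → x = -0.001517; check Q = 29.75
Then add 0.04432 M of M.
Step 3:
                    X           M           C           E
  init         0.2845     0.07801     0.01123     0.06376
  Δ         -0.008971    -0.00299    -0.00299    0.008971
  eq           0.2755     0.07502    0.008243     0.07274
  solve Keq expr → x = 0.00299; check Q = 29.75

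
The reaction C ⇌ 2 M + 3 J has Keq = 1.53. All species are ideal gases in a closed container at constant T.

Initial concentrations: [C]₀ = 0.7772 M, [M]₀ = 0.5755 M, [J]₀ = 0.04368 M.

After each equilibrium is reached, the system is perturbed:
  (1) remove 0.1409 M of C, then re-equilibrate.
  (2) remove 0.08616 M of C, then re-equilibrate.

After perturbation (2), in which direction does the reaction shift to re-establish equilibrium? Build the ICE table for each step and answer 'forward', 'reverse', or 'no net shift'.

Direction: reverse

Q₀ = 3.5515e-05 vs Keq = 1.53 ⇒ Q<K, forward
Step 1:
                    C           M           J
  Initial      0.7772      0.5755     0.04368
  Change      -0.2701      0.5403      0.8104
  Equil        0.5071       1.116      0.8541
  solve Keq expr → x = 0.2701; check Q = 1.53
Then remove 0.1409 M of C.
Step 2:
                    C           M           J
  Initial      0.3662       1.116      0.8541
  Change      0.01891    -0.03783    -0.05674
  Equil        0.3851       1.078      0.7974
  solve Keq expr → x = -0.01891; check Q = 1.53
Then remove 0.08616 M of C.
Step 3:
                    C           M           J
  Initial      0.2989       1.078      0.7974
  Change      0.01361    -0.02721    -0.04082
  Equil        0.3125       1.051      0.7566
  solve Keq expr → x = -0.01361; check Q = 1.53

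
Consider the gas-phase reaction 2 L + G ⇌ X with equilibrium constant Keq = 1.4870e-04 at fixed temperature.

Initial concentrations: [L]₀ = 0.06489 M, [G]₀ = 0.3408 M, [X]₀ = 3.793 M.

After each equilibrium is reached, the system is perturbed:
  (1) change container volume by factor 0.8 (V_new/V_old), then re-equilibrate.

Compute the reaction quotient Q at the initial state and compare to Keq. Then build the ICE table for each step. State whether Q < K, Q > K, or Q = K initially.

Q₀ = 2643; Q > K (proceeds reverse)

Q₀ = 2643 vs Keq = 1.4870e-04 ⇒ Q>K, reverse
Step 1:
                  L         G         X
  init      0.06489    0.3408     3.793
  Δ           7.516     3.758    -3.758
  eq          7.581     4.099   0.03503
  solve Keq expr → x = -3.758; check Q = 1.4870e-04
Then change container volume by factor 0.8 (V_new/V_old).
Step 2:
                  L         G         X
  init        9.476     5.123   0.04378
  Δ        -0.04727  -0.02363   0.02363
  eq          9.429       5.1   0.06742
  solve Keq expr → x = 0.02363; check Q = 1.4870e-04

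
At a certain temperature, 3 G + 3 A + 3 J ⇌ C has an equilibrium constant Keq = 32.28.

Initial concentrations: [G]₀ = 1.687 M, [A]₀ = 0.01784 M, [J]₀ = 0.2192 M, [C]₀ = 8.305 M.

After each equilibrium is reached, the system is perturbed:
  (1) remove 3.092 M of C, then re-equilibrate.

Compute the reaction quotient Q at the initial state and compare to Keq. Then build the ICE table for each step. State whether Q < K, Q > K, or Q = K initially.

Q₀ = 2.8926e+07 vs Keq = 32.28 ⇒ Q>K, reverse
Step 1:
                  G         A         J         C
  init        1.687   0.01784    0.2192     8.305
  Δ          0.4364    0.4364    0.4364   -0.1455
  eq          2.123    0.4542    0.6556      8.16
  solve Keq expr → x = -0.1455; check Q = 32.28
Then remove 3.092 M of C.
Step 2:
                  G         A         J         C
  init        2.123    0.4542    0.6556     5.068
  Δ        -0.03641  -0.03641  -0.03641   0.01214
  eq          2.087    0.4178    0.6192      5.08
  solve Keq expr → x = 0.01214; check Q = 32.28

Q₀ = 2.8926e+07; Q > K (proceeds reverse)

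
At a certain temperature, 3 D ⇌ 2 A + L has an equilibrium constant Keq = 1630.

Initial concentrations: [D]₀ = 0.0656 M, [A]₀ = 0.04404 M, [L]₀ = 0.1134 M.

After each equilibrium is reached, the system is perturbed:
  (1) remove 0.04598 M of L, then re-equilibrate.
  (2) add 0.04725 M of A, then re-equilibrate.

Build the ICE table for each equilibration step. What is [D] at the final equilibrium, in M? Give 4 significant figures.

Q₀ = 0.7791 vs Keq = 1630 ⇒ Q<K, forward
Step 1:
                   D          A          L
  init        0.0656    0.04404     0.1134
  Δ          -0.0574    0.03827    0.01913
  eq        0.008197    0.08231     0.1325
  solve Keq expr → x = 0.01913; check Q = 1630
Then remove 0.04598 M of L.
Step 2:
                   D          A          L
  init      0.008197    0.08231    0.08655
  Δ        -0.001036 6.9073e-04 3.4536e-04
  eq        0.007161      0.083     0.0869
  solve Keq expr → x = 3.4536e-04; check Q = 1630
Then add 0.04725 M of A.
Step 3:
                   D          A          L
  init      0.007161     0.1302     0.0869
  Δ         0.002401    -0.0016 -8.0018e-04
  eq        0.009562     0.1286     0.0861
  solve Keq expr → x = -8.0018e-04; check Q = 1630

[D]_eq = 0.009562 M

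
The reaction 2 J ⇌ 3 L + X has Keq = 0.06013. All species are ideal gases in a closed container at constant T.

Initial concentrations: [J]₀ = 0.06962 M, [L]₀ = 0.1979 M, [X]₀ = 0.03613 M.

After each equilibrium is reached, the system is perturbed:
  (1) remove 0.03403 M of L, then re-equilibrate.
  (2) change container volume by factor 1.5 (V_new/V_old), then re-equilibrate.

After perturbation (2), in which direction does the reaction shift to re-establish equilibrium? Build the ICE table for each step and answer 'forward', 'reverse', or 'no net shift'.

Direction: forward

Q₀ = 0.05777 vs Keq = 0.06013 ⇒ Q<K, forward
Step 1:
                    J           L           X
  I           0.06962      0.1979     0.03613
  C       -6.1173e-04  9.1759e-04  3.0586e-04
  E           0.06901      0.1988     0.03644
  solve Keq expr → x = 3.0586e-04; check Q = 0.06013
Then remove 0.03403 M of L.
Step 2:
                    J           L           X
  I           0.06901      0.1648     0.03644
  C         -0.008024     0.01204    0.004012
  E           0.06098      0.1768     0.04045
  solve Keq expr → x = 0.004012; check Q = 0.06013
Then change container volume by factor 1.5 (V_new/V_old).
Step 3:
                    J           L           X
  I           0.04066      0.1179     0.02697
  C         -0.007495     0.01124    0.003747
  E           0.03316      0.1291     0.03071
  solve Keq expr → x = 0.003747; check Q = 0.06013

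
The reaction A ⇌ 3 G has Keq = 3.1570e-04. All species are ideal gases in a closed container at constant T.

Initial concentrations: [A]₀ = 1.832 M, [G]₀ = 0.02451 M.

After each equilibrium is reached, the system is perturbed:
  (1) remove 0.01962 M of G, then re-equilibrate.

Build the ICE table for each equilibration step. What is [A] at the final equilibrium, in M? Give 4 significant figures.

Q₀ = 8.0372e-06 vs Keq = 3.1570e-04 ⇒ Q<K, forward
Step 1:
                   A          G
  init         1.832    0.02451
  Δ          -0.0195    0.05851
  eq           1.812    0.08302
  solve Keq expr → x = 0.0195; check Q = 3.1570e-04
Then remove 0.01962 M of G.
Step 2:
                   A          G
  init         1.812     0.0634
  Δ        -0.006507    0.01952
  eq           1.806    0.08292
  solve Keq expr → x = 0.006507; check Q = 3.1570e-04

[A]_eq = 1.806 M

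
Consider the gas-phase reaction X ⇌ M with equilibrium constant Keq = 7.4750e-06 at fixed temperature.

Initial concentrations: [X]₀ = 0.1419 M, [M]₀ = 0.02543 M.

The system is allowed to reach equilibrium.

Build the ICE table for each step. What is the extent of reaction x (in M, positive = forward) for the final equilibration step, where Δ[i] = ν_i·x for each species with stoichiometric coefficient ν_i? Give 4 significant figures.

x = -0.02543 M

Q₀ = 0.1792 vs Keq = 7.4750e-06 ⇒ Q>K, reverse
Step 1:
                    X           M
  Initial      0.1419     0.02543
  Change      0.02543    -0.02543
  Equil        0.1673  1.2508e-06
  solve Keq expr → x = -0.02543; check Q = 7.4750e-06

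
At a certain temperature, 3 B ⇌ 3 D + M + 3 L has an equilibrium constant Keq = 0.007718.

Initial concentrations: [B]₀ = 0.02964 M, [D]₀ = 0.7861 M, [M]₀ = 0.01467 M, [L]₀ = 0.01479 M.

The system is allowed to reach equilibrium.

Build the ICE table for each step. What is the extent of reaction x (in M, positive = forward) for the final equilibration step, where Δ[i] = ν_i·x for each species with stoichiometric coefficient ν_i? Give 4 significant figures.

Q₀ = 8.8539e-04 vs Keq = 0.007718 ⇒ Q<K, forward
Step 1:
                    B           D           M           L
  I           0.02964      0.7861     0.01467     0.01479
  C         -0.007069    0.007069    0.002356    0.007069
  E           0.02257      0.7932     0.01703     0.02186
  solve Keq expr → x = 0.002356; check Q = 0.007718

x = 0.002356 M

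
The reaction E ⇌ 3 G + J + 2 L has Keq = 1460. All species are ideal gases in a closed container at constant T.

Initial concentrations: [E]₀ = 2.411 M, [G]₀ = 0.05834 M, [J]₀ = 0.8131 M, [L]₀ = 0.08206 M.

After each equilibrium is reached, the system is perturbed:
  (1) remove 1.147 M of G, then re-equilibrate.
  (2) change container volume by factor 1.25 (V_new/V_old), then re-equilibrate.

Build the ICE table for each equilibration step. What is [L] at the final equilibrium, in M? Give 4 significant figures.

[L]_eq = 2.933 M

Q₀ = 4.5093e-07 vs Keq = 1460 ⇒ Q<K, forward
Step 1:
                  E         G         J         L
  Initial     2.411   0.05834    0.8131   0.08206
  Change     -1.408     4.224     1.408     2.816
  Equil       1.003     4.282     2.221     2.898
  solve Keq expr → x = 1.408; check Q = 1460
Then remove 1.147 M of G.
Step 2:
                  E         G         J         L
  Initial     1.003     3.135     2.221     2.898
  Change    -0.1703     0.511    0.1703    0.3407
  Equil      0.8327     3.646     2.391     3.239
  solve Keq expr → x = 0.1703; check Q = 1460
Then change container volume by factor 1.25 (V_new/V_old).
Step 3:
                  E         G         J         L
  Initial    0.6662     2.917     1.913     2.591
  Change    -0.1709    0.5128    0.1709    0.3418
  Equil      0.4953      3.43     2.084     2.933
  solve Keq expr → x = 0.1709; check Q = 1460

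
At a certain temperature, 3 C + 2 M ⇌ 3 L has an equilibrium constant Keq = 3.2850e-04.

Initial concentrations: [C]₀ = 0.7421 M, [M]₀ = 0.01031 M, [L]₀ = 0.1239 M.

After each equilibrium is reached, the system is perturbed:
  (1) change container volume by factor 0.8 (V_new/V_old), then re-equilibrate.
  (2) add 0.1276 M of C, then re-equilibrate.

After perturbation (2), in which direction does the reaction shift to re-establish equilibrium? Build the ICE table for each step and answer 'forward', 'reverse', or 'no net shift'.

Q₀ = 43.78 vs Keq = 3.2850e-04 ⇒ Q>K, reverse
Step 1:
                    C           M           L
  init         0.7421     0.01031      0.1239
  Δ            0.1125     0.07498     -0.1125
  eq           0.8546     0.08529     0.01143
  solve Keq expr → x = -0.03749; check Q = 3.2850e-04
Then change container volume by factor 0.8 (V_new/V_old).
Step 2:
                    C           M           L
  init          1.068      0.1066     0.01428
  Δ         -0.002112   -0.001408    0.002112
  eq            1.066      0.1052     0.01639
  solve Keq expr → x = 7.0401e-04; check Q = 3.2850e-04
Then add 0.1276 M of C.
Step 3:
                    C           M           L
  init          1.194      0.1052     0.01639
  Δ         -0.001795   -0.001197    0.001795
  eq            1.192       0.104     0.01819
  solve Keq expr → x = 5.9842e-04; check Q = 3.2850e-04

Direction: forward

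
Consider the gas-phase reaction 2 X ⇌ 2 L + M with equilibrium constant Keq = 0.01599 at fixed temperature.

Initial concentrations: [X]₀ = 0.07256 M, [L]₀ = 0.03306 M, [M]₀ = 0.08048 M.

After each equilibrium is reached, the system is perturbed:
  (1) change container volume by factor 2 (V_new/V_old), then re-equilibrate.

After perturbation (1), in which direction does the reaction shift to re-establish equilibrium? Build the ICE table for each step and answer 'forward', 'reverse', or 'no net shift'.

Direction: forward

Q₀ = 0.01671 vs Keq = 0.01599 ⇒ Q>K, reverse
Step 1:
                   X          L          M
  Initial    0.07256    0.03306    0.08048
  Change  4.6359e-04 -4.6359e-04 -2.3180e-04
  Equil      0.07302     0.0326    0.08025
  solve Keq expr → x = -2.3180e-04; check Q = 0.01599
Then change container volume by factor 2 (V_new/V_old).
Step 2:
                   X          L          M
  Initial    0.03651     0.0163    0.04012
  Change   -0.003846   0.003846   0.001923
  Equil      0.03267    0.02014    0.04205
  solve Keq expr → x = 0.001923; check Q = 0.01599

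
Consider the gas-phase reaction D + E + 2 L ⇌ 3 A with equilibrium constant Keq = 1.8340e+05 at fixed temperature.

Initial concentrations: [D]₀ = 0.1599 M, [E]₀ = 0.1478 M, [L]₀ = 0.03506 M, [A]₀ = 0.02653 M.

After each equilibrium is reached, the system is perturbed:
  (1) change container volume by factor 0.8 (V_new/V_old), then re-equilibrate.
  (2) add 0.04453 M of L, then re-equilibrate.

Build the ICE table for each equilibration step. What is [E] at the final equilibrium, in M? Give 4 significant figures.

Q₀ = 0.6428 vs Keq = 1.8340e+05 ⇒ Q<K, forward
Step 1:
                  D         E         L         A
  init       0.1599    0.1478   0.03506   0.02653
  Δ        -0.01734  -0.01734  -0.03468   0.05202
  eq         0.1426    0.1305 3.7699e-04   0.07855
  solve Keq expr → x = 0.01734; check Q = 1.8340e+05
Then change container volume by factor 0.8 (V_new/V_old).
Step 2:
                  D         E         L         A
  init       0.1782    0.1631 4.7123e-04   0.09819
  Δ       -2.4606e-05 -2.4606e-05 -4.9213e-05 7.3819e-05
  eq         0.1782     0.163 4.2202e-04   0.09827
  solve Keq expr → x = 2.4606e-05; check Q = 1.8340e+05
Then add 0.04453 M of L.
Step 3:
                  D         E         L         A
  init       0.1782     0.163   0.04495   0.09827
  Δ        -0.02195  -0.02195  -0.04391   0.06586
  eq         0.1562    0.1411  0.001046    0.1641
  solve Keq expr → x = 0.02195; check Q = 1.8340e+05

[E]_eq = 0.1411 M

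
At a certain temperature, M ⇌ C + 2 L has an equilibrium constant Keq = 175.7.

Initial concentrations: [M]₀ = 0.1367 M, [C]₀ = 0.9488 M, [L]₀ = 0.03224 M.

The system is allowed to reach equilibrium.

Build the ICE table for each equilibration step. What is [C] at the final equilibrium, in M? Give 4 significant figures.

[C]_eq = 1.085 M

Q₀ = 0.007214 vs Keq = 175.7 ⇒ Q<K, forward
Step 1:
                   M          C          L
  init        0.1367     0.9488    0.03224
  Δ          -0.1361     0.1361     0.2723
  eq      5.7252e-04      1.085     0.3045
  solve Keq expr → x = 0.1361; check Q = 175.7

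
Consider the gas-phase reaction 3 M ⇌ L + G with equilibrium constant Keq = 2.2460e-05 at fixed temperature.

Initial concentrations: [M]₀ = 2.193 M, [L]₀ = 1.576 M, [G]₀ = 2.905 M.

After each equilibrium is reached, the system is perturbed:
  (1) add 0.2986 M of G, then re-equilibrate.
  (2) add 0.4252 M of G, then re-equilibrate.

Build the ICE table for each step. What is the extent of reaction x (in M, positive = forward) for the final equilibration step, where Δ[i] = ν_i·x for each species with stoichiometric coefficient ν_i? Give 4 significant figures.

Q₀ = 0.4341 vs Keq = 2.2460e-05 ⇒ Q>K, reverse
Step 1:
                  M         L         G
  Initial     2.193     1.576     2.905
  Change      4.711     -1.57     -1.57
  Equil       6.904  0.005539     1.335
  solve Keq expr → x = -1.57; check Q = 2.2460e-05
Then add 0.2986 M of G.
Step 2:
                  M         L         G
  Initial     6.904  0.005539     1.633
  Change   0.003012 -0.001004 -0.001004
  Equil       6.907  0.004535     1.632
  solve Keq expr → x = -0.001004; check Q = 2.2460e-05
Then add 0.4252 M of G.
Step 3:
                  M         L         G
  Initial     6.907  0.004535     2.057
  Change   0.002794 -9.3131e-04 -9.3131e-04
  Equil        6.91  0.003604     2.056
  solve Keq expr → x = -9.3131e-04; check Q = 2.2460e-05

x = -9.3131e-04 M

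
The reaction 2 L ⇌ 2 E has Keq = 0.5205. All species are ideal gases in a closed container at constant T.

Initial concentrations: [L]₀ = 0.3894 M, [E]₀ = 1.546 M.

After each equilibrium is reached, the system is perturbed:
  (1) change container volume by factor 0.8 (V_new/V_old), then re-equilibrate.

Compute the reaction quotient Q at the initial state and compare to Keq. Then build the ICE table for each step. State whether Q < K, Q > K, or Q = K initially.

Q₀ = 15.76 vs Keq = 0.5205 ⇒ Q>K, reverse
Step 1:
                   L          E
  init        0.3894      1.546
  Δ           0.7349    -0.7349
  eq           1.124     0.8111
  solve Keq expr → x = -0.3674; check Q = 0.5205
Then change container volume by factor 0.8 (V_new/V_old).
Step 2:
                   L          E
  init         1.405      1.014
  Δ                0          0
  eq           1.405      1.014
  solve Keq expr → x = 0; check Q = 0.5205

Q₀ = 15.76; Q > K (proceeds reverse)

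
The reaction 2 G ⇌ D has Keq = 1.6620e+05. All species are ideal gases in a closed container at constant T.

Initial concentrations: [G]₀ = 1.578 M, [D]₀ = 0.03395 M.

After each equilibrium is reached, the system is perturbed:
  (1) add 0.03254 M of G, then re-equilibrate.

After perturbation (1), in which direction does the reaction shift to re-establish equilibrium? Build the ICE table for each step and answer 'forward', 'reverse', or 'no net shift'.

Q₀ = 0.01363 vs Keq = 1.6620e+05 ⇒ Q<K, forward
Step 1:
                    G           D
  Initial       1.578     0.03395
  Change       -1.576      0.7879
  Equil      0.002224      0.8218
  solve Keq expr → x = 0.7879; check Q = 1.6620e+05
Then add 0.03254 M of G.
Step 2:
                    G           D
  Initial     0.03476      0.8218
  Change     -0.03252     0.01626
  Equil      0.002246      0.8381
  solve Keq expr → x = 0.01626; check Q = 1.6620e+05

Direction: forward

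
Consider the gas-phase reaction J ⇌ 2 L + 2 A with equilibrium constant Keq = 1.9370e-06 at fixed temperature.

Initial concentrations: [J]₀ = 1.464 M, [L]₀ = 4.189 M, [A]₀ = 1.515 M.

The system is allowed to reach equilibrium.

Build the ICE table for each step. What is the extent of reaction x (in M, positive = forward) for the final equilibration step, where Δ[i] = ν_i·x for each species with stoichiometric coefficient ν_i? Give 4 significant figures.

x = -0.7571 M

Q₀ = 27.51 vs Keq = 1.9370e-06 ⇒ Q>K, reverse
Step 1:
                    J           L           A
  init          1.464       4.189       1.515
  Δ            0.7571      -1.514      -1.514
  eq            2.221       2.675  7.7547e-04
  solve Keq expr → x = -0.7571; check Q = 1.9370e-06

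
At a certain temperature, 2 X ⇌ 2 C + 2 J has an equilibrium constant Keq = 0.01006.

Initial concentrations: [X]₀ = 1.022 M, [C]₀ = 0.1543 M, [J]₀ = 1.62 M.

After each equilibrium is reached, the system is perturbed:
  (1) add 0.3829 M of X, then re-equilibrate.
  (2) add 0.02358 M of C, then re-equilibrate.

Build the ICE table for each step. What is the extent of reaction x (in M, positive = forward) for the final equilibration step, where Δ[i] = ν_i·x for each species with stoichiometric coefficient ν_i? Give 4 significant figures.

x = -0.01047 M

Q₀ = 0.05982 vs Keq = 0.01006 ⇒ Q>K, reverse
Step 1:
                    X           C           J
  I             1.022      0.1543        1.62
  C           0.08227    -0.08227    -0.08227
  E             1.104     0.07203       1.538
  solve Keq expr → x = -0.04114; check Q = 0.01006
Then add 0.3829 M of X.
Step 2:
                    X           C           J
  I             1.487     0.07203       1.538
  C          -0.02217     0.02217     0.02217
  E             1.465      0.0942        1.56
  solve Keq expr → x = 0.01109; check Q = 0.01006
Then add 0.02358 M of C.
Step 3:
                    X           C           J
  I             1.465      0.1178        1.56
  C           0.02093    -0.02093    -0.02093
  E             1.486     0.09684       1.539
  solve Keq expr → x = -0.01047; check Q = 0.01006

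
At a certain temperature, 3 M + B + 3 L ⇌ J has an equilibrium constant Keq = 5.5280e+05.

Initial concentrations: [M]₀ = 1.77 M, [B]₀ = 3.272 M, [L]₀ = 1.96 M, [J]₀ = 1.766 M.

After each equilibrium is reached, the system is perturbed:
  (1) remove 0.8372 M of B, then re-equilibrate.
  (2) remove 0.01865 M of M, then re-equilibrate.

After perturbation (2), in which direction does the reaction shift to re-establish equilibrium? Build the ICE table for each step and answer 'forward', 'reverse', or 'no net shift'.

Direction: reverse

Q₀ = 0.01293 vs Keq = 5.5280e+05 ⇒ Q<K, forward
Step 1:
                   M          B          L          J
  Initial       1.77      3.272       1.96      1.766
  Change      -1.721    -0.5738     -1.721     0.5738
  Equil      0.04868      2.698     0.2387       2.34
  solve Keq expr → x = 0.5738; check Q = 5.5280e+05
Then remove 0.8372 M of B.
Step 2:
                   M          B          L          J
  Initial    0.04868      1.861     0.2387       2.34
  Change     0.00521   0.001737    0.00521  -0.001737
  Equil      0.05389      1.863     0.2439      2.338
  solve Keq expr → x = -0.001737; check Q = 5.5280e+05
Then remove 0.01865 M of M.
Step 3:
                   M          B          L          J
  Initial    0.03524      1.863     0.2439      2.338
  Change     0.01537   0.005124    0.01537  -0.005124
  Equil      0.05061      1.868     0.2593      2.333
  solve Keq expr → x = -0.005124; check Q = 5.5280e+05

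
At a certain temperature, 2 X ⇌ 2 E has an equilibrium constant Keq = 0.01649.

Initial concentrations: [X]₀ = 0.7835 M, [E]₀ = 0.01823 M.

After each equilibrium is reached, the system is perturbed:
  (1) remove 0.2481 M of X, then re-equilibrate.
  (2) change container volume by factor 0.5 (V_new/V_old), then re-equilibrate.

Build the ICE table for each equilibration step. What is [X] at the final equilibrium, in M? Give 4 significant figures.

[X]_eq = 0.9813 M

Q₀ = 5.4137e-04 vs Keq = 0.01649 ⇒ Q<K, forward
Step 1:
                   X          E
  init        0.7835    0.01823
  Δ         -0.07301    0.07301
  eq          0.7105    0.09124
  solve Keq expr → x = 0.0365; check Q = 0.01649
Then remove 0.2481 M of X.
Step 2:
                   X          E
  init        0.4624    0.09124
  Δ          0.02823   -0.02823
  eq          0.4906      0.063
  solve Keq expr → x = -0.01412; check Q = 0.01649
Then change container volume by factor 0.5 (V_new/V_old).
Step 3:
                   X          E
  init        0.9813      0.126
  Δ                0          0
  eq          0.9813      0.126
  solve Keq expr → x = 0; check Q = 0.01649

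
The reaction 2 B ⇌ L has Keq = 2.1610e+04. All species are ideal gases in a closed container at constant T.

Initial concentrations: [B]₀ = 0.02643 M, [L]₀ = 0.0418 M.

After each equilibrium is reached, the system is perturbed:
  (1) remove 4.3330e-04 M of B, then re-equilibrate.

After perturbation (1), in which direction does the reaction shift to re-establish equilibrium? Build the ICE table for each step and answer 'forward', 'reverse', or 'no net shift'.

Q₀ = 59.84 vs Keq = 2.1610e+04 ⇒ Q<K, forward
Step 1:
                   B          L
  init       0.02643     0.0418
  Δ         -0.02485    0.01242
  eq        0.001584    0.05422
  solve Keq expr → x = 0.01242; check Q = 2.1610e+04
Then remove 4.3330e-04 M of B.
Step 2:
                   B          L
  init      0.001151    0.05422
  Δ       4.3016e-04 -2.1508e-04
  eq        0.001581    0.05401
  solve Keq expr → x = -2.1508e-04; check Q = 2.1610e+04

Direction: reverse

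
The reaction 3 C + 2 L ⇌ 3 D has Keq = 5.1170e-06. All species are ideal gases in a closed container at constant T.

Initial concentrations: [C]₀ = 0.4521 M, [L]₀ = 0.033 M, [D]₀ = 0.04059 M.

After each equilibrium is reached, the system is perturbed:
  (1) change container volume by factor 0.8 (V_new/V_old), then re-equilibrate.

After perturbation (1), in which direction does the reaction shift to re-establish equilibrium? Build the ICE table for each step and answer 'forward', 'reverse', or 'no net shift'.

Direction: forward

Q₀ = 0.6645 vs Keq = 5.1170e-06 ⇒ Q>K, reverse
Step 1:
                   C          L          D
  I           0.4521      0.033    0.04059
  C           0.0393     0.0262    -0.0393
  E           0.4914     0.0592   0.001286
  solve Keq expr → x = -0.0131; check Q = 5.1170e-06
Then change container volume by factor 0.8 (V_new/V_old).
Step 2:
                   C          L          D
  I           0.6143      0.074   0.001608
  C       -2.5427e-04 -1.6952e-04 2.5427e-04
  E            0.614    0.07383   0.001862
  solve Keq expr → x = 8.4758e-05; check Q = 5.1170e-06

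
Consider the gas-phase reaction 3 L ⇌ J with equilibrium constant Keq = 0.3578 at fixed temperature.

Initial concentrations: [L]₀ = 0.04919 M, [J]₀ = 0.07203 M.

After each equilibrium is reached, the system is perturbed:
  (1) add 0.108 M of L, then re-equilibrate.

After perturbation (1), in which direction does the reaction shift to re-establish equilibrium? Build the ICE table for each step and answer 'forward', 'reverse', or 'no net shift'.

Direction: forward

Q₀ = 605.2 vs Keq = 0.3578 ⇒ Q>K, reverse
Step 1:
                   L          J
  I          0.04919    0.07203
  C           0.1996   -0.06652
  E           0.2488   0.005508
  solve Keq expr → x = -0.06652; check Q = 0.3578
Then add 0.108 M of L.
Step 2:
                   L          J
  I           0.3568   0.005508
  C         -0.02328   0.007761
  E           0.3335    0.01327
  solve Keq expr → x = 0.007761; check Q = 0.3578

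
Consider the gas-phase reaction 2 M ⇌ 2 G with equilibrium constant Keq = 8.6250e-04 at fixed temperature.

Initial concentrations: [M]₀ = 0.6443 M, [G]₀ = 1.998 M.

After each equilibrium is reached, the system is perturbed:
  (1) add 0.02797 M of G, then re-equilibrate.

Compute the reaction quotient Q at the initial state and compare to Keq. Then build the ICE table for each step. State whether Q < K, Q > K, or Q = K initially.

Q₀ = 9.616 vs Keq = 8.6250e-04 ⇒ Q>K, reverse
Step 1:
                   M          G
  init        0.6443      1.998
  Δ            1.923     -1.923
  eq           2.567    0.07539
  solve Keq expr → x = -0.9613; check Q = 8.6250e-04
Then add 0.02797 M of G.
Step 2:
                   M          G
  init         2.567     0.1034
  Δ          0.02717   -0.02717
  eq           2.594    0.07618
  solve Keq expr → x = -0.01359; check Q = 8.6250e-04

Q₀ = 9.616; Q > K (proceeds reverse)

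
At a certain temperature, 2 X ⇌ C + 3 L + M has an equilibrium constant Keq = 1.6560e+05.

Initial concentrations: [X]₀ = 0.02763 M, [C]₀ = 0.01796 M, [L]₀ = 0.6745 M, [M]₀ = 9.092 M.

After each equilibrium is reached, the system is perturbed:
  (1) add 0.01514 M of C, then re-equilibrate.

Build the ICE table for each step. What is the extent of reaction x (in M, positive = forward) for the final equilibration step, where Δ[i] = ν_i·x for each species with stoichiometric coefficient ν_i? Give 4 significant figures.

Q₀ = 65.64 vs Keq = 1.6560e+05 ⇒ Q<K, forward
Step 1:
                  X         C         L         M
  I         0.02763   0.01796    0.6745     9.092
  C        -0.02684   0.01342   0.04025   0.01342
  E       7.9372e-04   0.03138    0.7148     9.105
  solve Keq expr → x = 0.01342; check Q = 1.6560e+05
Then add 0.01514 M of C.
Step 2:
                  X         C         L         M
  I       7.9372e-04   0.04652    0.7148     9.105
  C       1.7128e-04 -8.5642e-05 -2.5692e-04 -8.5642e-05
  E       9.6501e-04   0.04643    0.7145     9.105
  solve Keq expr → x = -8.5642e-05; check Q = 1.6560e+05

x = -8.5642e-05 M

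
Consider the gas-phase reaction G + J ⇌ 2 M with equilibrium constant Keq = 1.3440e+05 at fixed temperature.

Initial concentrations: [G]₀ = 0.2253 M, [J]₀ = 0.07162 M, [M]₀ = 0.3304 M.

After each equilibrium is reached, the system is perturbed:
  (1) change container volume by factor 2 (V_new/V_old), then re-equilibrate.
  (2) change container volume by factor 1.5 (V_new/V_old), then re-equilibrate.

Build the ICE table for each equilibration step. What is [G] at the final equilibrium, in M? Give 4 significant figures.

Q₀ = 6.765 vs Keq = 1.3440e+05 ⇒ Q<K, forward
Step 1:
                    G           J           M
  I            0.2253     0.07162      0.3304
  C          -0.07161    -0.07161      0.1432
  E            0.1537  1.0859e-05      0.4736
  solve Keq expr → x = 0.07161; check Q = 1.3440e+05
Then change container volume by factor 2 (V_new/V_old).
Step 2:
                    G           J           M
  I           0.07685  5.4297e-06      0.2368
  C                 0           0           0
  E           0.07685  5.4297e-06      0.2368
  solve Keq expr → x = 0; check Q = 1.3440e+05
Then change container volume by factor 1.5 (V_new/V_old).
Step 3:
                    G           J           M
  I           0.05123  3.6198e-06      0.1579
  C                 0           0           0
  E           0.05123  3.6198e-06      0.1579
  solve Keq expr → x = 0; check Q = 1.3440e+05

[G]_eq = 0.05123 M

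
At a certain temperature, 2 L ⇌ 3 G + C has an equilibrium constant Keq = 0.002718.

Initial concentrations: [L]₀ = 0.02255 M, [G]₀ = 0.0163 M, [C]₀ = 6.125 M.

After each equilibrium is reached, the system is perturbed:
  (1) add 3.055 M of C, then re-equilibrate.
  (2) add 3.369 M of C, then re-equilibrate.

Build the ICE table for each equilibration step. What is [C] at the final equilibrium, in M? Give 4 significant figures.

Q₀ = 0.05216 vs Keq = 0.002718 ⇒ Q>K, reverse
Step 1:
                  L         G         C
  Initial   0.02255    0.0163     6.125
  Change   0.006104 -0.009156 -0.003052
  Equil     0.02865  0.007144     6.122
  solve Keq expr → x = -0.003052; check Q = 0.002718
Then add 3.055 M of C.
Step 2:
                  L         G         C
  Initial   0.02865  0.007144     9.177
  Change  5.4820e-04 -8.2231e-04 -2.7410e-04
  Equil      0.0292  0.006321     9.177
  solve Keq expr → x = -2.7410e-04; check Q = 0.002718
Then add 3.369 M of C.
Step 3:
                  L         G         C
  Initial    0.0292  0.006321     12.55
  Change  3.8393e-04 -5.7589e-04 -1.9196e-04
  Equil     0.02959  0.005745     12.55
  solve Keq expr → x = -1.9196e-04; check Q = 0.002718

[C]_eq = 12.55 M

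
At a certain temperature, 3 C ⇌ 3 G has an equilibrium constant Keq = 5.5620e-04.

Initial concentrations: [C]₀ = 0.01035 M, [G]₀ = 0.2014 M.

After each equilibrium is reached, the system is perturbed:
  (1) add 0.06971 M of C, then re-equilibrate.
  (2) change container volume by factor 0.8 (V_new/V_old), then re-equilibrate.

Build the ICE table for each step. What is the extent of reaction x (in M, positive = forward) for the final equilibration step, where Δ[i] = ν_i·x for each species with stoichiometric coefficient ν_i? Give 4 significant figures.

Q₀ = 7368 vs Keq = 5.5620e-04 ⇒ Q>K, reverse
Step 1:
                   C          G
  init       0.01035     0.2014
  Δ           0.1853    -0.1853
  eq          0.1957    0.01609
  solve Keq expr → x = -0.06177; check Q = 5.5620e-04
Then add 0.06971 M of C.
Step 2:
                   C          G
  init        0.2654    0.01609
  Δ        -0.005297   0.005297
  eq          0.2601    0.02139
  solve Keq expr → x = 0.001766; check Q = 5.5620e-04
Then change container volume by factor 0.8 (V_new/V_old).
Step 3:
                   C          G
  init        0.3251    0.02674
  Δ                0          0
  eq          0.3251    0.02674
  solve Keq expr → x = 0; check Q = 5.5620e-04

x = 0 M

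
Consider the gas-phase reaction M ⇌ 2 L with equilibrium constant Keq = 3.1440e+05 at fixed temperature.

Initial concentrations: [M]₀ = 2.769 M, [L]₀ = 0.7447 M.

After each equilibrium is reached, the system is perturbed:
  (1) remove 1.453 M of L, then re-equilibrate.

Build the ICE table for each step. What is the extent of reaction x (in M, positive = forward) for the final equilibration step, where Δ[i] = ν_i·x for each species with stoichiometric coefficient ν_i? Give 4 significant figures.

Q₀ = 0.2003 vs Keq = 3.1440e+05 ⇒ Q<K, forward
Step 1:
                   M          L
  init         2.769     0.7447
  Δ           -2.769      5.538
  eq      1.2554e-04      6.282
  solve Keq expr → x = 2.769; check Q = 3.1440e+05
Then remove 1.453 M of L.
Step 2:
                   M          L
  init    1.2554e-04      4.829
  Δ       -5.1350e-05 1.0270e-04
  eq      7.4188e-05       4.83
  solve Keq expr → x = 5.1350e-05; check Q = 3.1440e+05

x = 5.1350e-05 M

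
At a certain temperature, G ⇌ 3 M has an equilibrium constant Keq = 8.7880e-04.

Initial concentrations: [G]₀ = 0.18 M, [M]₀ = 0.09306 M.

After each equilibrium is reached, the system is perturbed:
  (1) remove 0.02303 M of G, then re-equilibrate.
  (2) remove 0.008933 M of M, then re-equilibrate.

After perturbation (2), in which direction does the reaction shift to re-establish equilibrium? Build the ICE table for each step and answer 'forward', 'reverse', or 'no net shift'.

Q₀ = 0.004477 vs Keq = 8.7880e-04 ⇒ Q>K, reverse
Step 1:
                    G           M
  init           0.18     0.09306
  Δ           0.01258    -0.03775
  eq           0.1926     0.05531
  solve Keq expr → x = -0.01258; check Q = 8.7880e-04
Then remove 0.02303 M of G.
Step 2:
                    G           M
  init         0.1696     0.05531
  Δ        7.4069e-04   -0.002222
  eq           0.1703     0.05309
  solve Keq expr → x = -7.4069e-04; check Q = 8.7880e-04
Then remove 0.008933 M of M.
Step 3:
                    G           M
  init         0.1703     0.04416
  Δ         -0.002877    0.008632
  eq           0.1674     0.05279
  solve Keq expr → x = 0.002877; check Q = 8.7880e-04

Direction: forward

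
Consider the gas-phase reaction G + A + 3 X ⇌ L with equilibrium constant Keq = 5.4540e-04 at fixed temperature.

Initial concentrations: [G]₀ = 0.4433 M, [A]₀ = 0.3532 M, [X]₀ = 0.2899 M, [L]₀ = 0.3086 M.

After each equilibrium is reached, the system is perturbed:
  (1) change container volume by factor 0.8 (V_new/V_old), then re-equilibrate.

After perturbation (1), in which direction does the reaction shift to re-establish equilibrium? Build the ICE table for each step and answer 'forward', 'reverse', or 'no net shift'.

Direction: forward

Q₀ = 80.9 vs Keq = 5.4540e-04 ⇒ Q>K, reverse
Step 1:
                    G           A           X           L
  init         0.4433      0.3532      0.2899      0.3086
  Δ            0.3081      0.3081      0.9243     -0.3081
  eq           0.7514      0.6613       1.214  4.8520e-04
  solve Keq expr → x = -0.3081; check Q = 5.4540e-04
Then change container volume by factor 0.8 (V_new/V_old).
Step 2:
                    G           A           X           L
  init         0.9393      0.8266       1.518  6.0650e-04
  Δ       -8.6375e-04 -8.6375e-04   -0.002591  8.6375e-04
  eq           0.9384      0.8258       1.515     0.00147
  solve Keq expr → x = 8.6375e-04; check Q = 5.4540e-04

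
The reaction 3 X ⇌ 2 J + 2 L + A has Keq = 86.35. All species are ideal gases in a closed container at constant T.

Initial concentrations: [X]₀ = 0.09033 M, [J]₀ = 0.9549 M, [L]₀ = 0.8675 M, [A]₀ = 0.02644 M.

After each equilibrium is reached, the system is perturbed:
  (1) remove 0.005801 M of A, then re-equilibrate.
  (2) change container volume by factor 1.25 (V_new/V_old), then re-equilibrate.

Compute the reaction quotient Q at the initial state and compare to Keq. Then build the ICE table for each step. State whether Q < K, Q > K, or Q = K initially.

Q₀ = 24.62; Q < K (proceeds forward)

Q₀ = 24.62 vs Keq = 86.35 ⇒ Q<K, forward
Step 1:
                  X         J         L         A
  Initial   0.09033    0.9549    0.8675   0.02644
  Change    -0.0239   0.01594   0.01594  0.007968
  Equil     0.06643    0.9708    0.8834   0.03441
  solve Keq expr → x = 0.007968; check Q = 86.35
Then remove 0.005801 M of A.
Step 2:
                  X         J         L         A
  Initial   0.06643    0.9708    0.8834   0.02861
  Change  -0.003049  0.002033  0.002033  0.001016
  Equil     0.06338    0.9729    0.8855   0.02962
  solve Keq expr → x = 0.001016; check Q = 86.35
Then change container volume by factor 1.25 (V_new/V_old).
Step 3:
                  X         J         L         A
  Initial    0.0507    0.7783    0.7084    0.0237
  Change  -0.005591  0.003727  0.003727  0.001864
  Equil     0.04511     0.782    0.7121   0.02556
  solve Keq expr → x = 0.001864; check Q = 86.35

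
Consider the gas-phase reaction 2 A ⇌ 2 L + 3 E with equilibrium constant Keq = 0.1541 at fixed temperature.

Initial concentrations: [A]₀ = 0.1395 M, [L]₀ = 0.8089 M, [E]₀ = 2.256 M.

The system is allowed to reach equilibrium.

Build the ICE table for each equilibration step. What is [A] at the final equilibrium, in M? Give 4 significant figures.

Q₀ = 386.1 vs Keq = 0.1541 ⇒ Q>K, reverse
Step 1:
                  A         L         E
  Initial    0.1395    0.8089     2.256
  Change      0.616    -0.616    -0.924
  Equil      0.7555    0.1929     1.332
  solve Keq expr → x = -0.308; check Q = 0.1541

[A]_eq = 0.7555 M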